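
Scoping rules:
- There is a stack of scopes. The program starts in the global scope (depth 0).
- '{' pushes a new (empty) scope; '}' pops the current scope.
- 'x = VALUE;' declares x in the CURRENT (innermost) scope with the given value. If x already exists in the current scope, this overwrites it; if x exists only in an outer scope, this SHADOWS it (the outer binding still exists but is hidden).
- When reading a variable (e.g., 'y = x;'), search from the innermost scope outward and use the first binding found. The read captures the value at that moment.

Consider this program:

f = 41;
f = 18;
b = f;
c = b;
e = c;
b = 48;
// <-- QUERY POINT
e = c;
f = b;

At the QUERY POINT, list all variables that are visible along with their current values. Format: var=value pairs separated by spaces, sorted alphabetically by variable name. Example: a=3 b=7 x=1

Answer: b=48 c=18 e=18 f=18

Derivation:
Step 1: declare f=41 at depth 0
Step 2: declare f=18 at depth 0
Step 3: declare b=(read f)=18 at depth 0
Step 4: declare c=(read b)=18 at depth 0
Step 5: declare e=(read c)=18 at depth 0
Step 6: declare b=48 at depth 0
Visible at query point: b=48 c=18 e=18 f=18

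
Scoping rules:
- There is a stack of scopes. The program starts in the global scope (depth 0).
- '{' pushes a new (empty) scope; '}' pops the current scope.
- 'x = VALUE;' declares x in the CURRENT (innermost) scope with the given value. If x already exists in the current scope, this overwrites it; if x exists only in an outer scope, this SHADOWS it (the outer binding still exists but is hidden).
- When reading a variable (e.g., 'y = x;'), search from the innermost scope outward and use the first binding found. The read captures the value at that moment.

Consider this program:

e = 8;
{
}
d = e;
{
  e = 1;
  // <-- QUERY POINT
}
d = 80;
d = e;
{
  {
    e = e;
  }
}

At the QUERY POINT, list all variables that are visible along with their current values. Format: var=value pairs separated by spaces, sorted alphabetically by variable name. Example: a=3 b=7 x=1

Answer: d=8 e=1

Derivation:
Step 1: declare e=8 at depth 0
Step 2: enter scope (depth=1)
Step 3: exit scope (depth=0)
Step 4: declare d=(read e)=8 at depth 0
Step 5: enter scope (depth=1)
Step 6: declare e=1 at depth 1
Visible at query point: d=8 e=1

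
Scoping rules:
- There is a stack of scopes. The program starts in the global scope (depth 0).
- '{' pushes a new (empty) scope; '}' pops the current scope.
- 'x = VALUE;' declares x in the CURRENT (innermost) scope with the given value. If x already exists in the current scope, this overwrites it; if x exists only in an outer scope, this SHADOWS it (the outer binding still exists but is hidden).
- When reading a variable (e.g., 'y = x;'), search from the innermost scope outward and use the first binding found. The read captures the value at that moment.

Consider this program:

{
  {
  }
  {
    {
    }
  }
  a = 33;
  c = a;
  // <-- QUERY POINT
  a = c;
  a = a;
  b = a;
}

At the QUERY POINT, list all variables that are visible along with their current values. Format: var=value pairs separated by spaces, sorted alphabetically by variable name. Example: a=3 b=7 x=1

Step 1: enter scope (depth=1)
Step 2: enter scope (depth=2)
Step 3: exit scope (depth=1)
Step 4: enter scope (depth=2)
Step 5: enter scope (depth=3)
Step 6: exit scope (depth=2)
Step 7: exit scope (depth=1)
Step 8: declare a=33 at depth 1
Step 9: declare c=(read a)=33 at depth 1
Visible at query point: a=33 c=33

Answer: a=33 c=33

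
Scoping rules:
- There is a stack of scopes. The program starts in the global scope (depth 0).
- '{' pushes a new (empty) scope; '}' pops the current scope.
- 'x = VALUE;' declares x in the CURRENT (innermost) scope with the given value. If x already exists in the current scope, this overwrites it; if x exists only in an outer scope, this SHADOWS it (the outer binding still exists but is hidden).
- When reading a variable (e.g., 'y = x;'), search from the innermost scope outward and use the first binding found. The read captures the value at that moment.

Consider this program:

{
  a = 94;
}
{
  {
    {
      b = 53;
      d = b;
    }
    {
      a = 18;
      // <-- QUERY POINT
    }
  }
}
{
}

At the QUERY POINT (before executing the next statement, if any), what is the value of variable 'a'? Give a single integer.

Answer: 18

Derivation:
Step 1: enter scope (depth=1)
Step 2: declare a=94 at depth 1
Step 3: exit scope (depth=0)
Step 4: enter scope (depth=1)
Step 5: enter scope (depth=2)
Step 6: enter scope (depth=3)
Step 7: declare b=53 at depth 3
Step 8: declare d=(read b)=53 at depth 3
Step 9: exit scope (depth=2)
Step 10: enter scope (depth=3)
Step 11: declare a=18 at depth 3
Visible at query point: a=18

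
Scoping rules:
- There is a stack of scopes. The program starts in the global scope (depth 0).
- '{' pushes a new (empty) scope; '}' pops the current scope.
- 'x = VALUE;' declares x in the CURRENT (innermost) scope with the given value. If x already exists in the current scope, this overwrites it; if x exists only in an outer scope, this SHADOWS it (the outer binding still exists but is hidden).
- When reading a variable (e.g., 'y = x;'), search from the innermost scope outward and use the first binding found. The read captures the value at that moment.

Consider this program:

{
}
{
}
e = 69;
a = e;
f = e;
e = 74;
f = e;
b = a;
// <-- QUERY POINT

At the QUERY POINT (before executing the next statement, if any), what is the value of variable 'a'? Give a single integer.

Answer: 69

Derivation:
Step 1: enter scope (depth=1)
Step 2: exit scope (depth=0)
Step 3: enter scope (depth=1)
Step 4: exit scope (depth=0)
Step 5: declare e=69 at depth 0
Step 6: declare a=(read e)=69 at depth 0
Step 7: declare f=(read e)=69 at depth 0
Step 8: declare e=74 at depth 0
Step 9: declare f=(read e)=74 at depth 0
Step 10: declare b=(read a)=69 at depth 0
Visible at query point: a=69 b=69 e=74 f=74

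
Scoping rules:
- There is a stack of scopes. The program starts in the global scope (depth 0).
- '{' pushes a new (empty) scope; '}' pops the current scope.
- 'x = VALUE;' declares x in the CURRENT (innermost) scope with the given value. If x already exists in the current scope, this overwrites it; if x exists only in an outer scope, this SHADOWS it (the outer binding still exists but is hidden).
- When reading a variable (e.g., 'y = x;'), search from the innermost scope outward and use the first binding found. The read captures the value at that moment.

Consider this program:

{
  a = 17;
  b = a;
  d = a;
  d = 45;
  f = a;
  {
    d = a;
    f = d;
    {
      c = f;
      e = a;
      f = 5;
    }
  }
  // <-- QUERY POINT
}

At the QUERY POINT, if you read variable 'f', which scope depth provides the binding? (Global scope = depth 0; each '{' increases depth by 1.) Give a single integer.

Answer: 1

Derivation:
Step 1: enter scope (depth=1)
Step 2: declare a=17 at depth 1
Step 3: declare b=(read a)=17 at depth 1
Step 4: declare d=(read a)=17 at depth 1
Step 5: declare d=45 at depth 1
Step 6: declare f=(read a)=17 at depth 1
Step 7: enter scope (depth=2)
Step 8: declare d=(read a)=17 at depth 2
Step 9: declare f=(read d)=17 at depth 2
Step 10: enter scope (depth=3)
Step 11: declare c=(read f)=17 at depth 3
Step 12: declare e=(read a)=17 at depth 3
Step 13: declare f=5 at depth 3
Step 14: exit scope (depth=2)
Step 15: exit scope (depth=1)
Visible at query point: a=17 b=17 d=45 f=17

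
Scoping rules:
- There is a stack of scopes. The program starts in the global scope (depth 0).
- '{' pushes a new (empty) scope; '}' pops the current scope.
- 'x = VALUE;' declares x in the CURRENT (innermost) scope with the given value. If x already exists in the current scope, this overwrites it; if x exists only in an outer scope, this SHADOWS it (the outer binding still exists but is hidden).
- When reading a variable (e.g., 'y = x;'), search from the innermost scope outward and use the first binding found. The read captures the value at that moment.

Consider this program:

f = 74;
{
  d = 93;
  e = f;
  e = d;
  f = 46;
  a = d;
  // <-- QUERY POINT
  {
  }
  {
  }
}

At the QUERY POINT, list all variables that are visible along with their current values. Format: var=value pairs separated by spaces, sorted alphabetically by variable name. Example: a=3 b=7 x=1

Answer: a=93 d=93 e=93 f=46

Derivation:
Step 1: declare f=74 at depth 0
Step 2: enter scope (depth=1)
Step 3: declare d=93 at depth 1
Step 4: declare e=(read f)=74 at depth 1
Step 5: declare e=(read d)=93 at depth 1
Step 6: declare f=46 at depth 1
Step 7: declare a=(read d)=93 at depth 1
Visible at query point: a=93 d=93 e=93 f=46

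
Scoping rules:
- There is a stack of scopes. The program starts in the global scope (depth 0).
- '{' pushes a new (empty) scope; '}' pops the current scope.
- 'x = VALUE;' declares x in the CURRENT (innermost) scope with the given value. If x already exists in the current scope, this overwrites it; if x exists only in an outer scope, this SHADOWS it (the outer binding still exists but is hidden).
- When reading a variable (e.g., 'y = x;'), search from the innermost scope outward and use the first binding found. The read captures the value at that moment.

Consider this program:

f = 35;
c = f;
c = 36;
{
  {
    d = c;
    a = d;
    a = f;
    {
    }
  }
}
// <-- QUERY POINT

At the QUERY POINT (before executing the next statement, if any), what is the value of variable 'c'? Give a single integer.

Step 1: declare f=35 at depth 0
Step 2: declare c=(read f)=35 at depth 0
Step 3: declare c=36 at depth 0
Step 4: enter scope (depth=1)
Step 5: enter scope (depth=2)
Step 6: declare d=(read c)=36 at depth 2
Step 7: declare a=(read d)=36 at depth 2
Step 8: declare a=(read f)=35 at depth 2
Step 9: enter scope (depth=3)
Step 10: exit scope (depth=2)
Step 11: exit scope (depth=1)
Step 12: exit scope (depth=0)
Visible at query point: c=36 f=35

Answer: 36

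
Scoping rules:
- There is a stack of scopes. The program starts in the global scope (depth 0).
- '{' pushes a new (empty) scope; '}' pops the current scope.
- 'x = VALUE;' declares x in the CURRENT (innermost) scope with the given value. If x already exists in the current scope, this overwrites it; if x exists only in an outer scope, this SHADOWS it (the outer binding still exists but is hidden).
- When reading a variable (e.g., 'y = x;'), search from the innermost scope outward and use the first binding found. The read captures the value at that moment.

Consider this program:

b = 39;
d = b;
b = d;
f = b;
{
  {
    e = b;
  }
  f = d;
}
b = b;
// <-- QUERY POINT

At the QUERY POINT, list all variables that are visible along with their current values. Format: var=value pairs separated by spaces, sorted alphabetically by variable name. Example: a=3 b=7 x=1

Step 1: declare b=39 at depth 0
Step 2: declare d=(read b)=39 at depth 0
Step 3: declare b=(read d)=39 at depth 0
Step 4: declare f=(read b)=39 at depth 0
Step 5: enter scope (depth=1)
Step 6: enter scope (depth=2)
Step 7: declare e=(read b)=39 at depth 2
Step 8: exit scope (depth=1)
Step 9: declare f=(read d)=39 at depth 1
Step 10: exit scope (depth=0)
Step 11: declare b=(read b)=39 at depth 0
Visible at query point: b=39 d=39 f=39

Answer: b=39 d=39 f=39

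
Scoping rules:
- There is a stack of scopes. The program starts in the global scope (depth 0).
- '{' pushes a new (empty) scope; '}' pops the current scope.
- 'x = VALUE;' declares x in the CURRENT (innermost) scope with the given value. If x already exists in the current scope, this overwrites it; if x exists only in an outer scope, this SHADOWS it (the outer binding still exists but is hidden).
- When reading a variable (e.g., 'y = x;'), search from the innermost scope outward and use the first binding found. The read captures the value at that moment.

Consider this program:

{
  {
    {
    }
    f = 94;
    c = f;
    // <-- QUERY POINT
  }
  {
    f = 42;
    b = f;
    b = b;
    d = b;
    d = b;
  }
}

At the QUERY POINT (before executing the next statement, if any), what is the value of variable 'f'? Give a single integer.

Answer: 94

Derivation:
Step 1: enter scope (depth=1)
Step 2: enter scope (depth=2)
Step 3: enter scope (depth=3)
Step 4: exit scope (depth=2)
Step 5: declare f=94 at depth 2
Step 6: declare c=(read f)=94 at depth 2
Visible at query point: c=94 f=94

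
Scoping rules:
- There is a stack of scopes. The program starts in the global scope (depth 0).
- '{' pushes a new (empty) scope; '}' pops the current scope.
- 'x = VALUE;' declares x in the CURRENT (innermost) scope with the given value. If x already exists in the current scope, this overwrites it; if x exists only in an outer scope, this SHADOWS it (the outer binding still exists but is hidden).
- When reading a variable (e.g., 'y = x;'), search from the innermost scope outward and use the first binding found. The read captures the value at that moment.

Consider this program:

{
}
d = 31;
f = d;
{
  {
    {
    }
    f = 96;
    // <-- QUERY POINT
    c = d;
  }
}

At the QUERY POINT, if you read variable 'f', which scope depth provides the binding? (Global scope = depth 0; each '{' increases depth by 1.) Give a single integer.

Step 1: enter scope (depth=1)
Step 2: exit scope (depth=0)
Step 3: declare d=31 at depth 0
Step 4: declare f=(read d)=31 at depth 0
Step 5: enter scope (depth=1)
Step 6: enter scope (depth=2)
Step 7: enter scope (depth=3)
Step 8: exit scope (depth=2)
Step 9: declare f=96 at depth 2
Visible at query point: d=31 f=96

Answer: 2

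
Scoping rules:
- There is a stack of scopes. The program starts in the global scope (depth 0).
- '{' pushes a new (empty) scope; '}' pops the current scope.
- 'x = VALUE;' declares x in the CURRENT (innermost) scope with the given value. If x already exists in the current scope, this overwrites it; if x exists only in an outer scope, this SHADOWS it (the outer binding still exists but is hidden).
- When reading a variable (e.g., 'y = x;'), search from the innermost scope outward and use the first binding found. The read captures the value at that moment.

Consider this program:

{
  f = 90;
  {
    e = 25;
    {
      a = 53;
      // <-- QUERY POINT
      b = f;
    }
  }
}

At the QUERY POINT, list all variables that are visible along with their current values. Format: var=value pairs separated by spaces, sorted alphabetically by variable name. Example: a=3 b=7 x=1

Step 1: enter scope (depth=1)
Step 2: declare f=90 at depth 1
Step 3: enter scope (depth=2)
Step 4: declare e=25 at depth 2
Step 5: enter scope (depth=3)
Step 6: declare a=53 at depth 3
Visible at query point: a=53 e=25 f=90

Answer: a=53 e=25 f=90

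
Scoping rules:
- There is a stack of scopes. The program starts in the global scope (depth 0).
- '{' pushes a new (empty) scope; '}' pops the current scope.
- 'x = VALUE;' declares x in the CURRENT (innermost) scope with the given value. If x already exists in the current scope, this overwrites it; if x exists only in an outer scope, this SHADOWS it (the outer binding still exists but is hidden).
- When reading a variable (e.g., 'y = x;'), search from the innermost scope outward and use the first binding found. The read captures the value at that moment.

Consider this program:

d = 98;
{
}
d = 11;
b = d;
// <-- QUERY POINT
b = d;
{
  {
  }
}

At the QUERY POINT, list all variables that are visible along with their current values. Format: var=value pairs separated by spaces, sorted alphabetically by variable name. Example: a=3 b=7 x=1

Step 1: declare d=98 at depth 0
Step 2: enter scope (depth=1)
Step 3: exit scope (depth=0)
Step 4: declare d=11 at depth 0
Step 5: declare b=(read d)=11 at depth 0
Visible at query point: b=11 d=11

Answer: b=11 d=11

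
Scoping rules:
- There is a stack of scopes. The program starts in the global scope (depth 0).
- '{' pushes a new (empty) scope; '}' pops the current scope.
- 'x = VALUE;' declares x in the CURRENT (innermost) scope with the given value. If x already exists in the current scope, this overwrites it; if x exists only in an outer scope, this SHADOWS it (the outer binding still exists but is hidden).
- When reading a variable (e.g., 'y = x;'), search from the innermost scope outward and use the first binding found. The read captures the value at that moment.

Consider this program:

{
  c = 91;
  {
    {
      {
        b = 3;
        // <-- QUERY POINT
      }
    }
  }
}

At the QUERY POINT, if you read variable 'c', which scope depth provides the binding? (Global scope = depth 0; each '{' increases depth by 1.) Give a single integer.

Step 1: enter scope (depth=1)
Step 2: declare c=91 at depth 1
Step 3: enter scope (depth=2)
Step 4: enter scope (depth=3)
Step 5: enter scope (depth=4)
Step 6: declare b=3 at depth 4
Visible at query point: b=3 c=91

Answer: 1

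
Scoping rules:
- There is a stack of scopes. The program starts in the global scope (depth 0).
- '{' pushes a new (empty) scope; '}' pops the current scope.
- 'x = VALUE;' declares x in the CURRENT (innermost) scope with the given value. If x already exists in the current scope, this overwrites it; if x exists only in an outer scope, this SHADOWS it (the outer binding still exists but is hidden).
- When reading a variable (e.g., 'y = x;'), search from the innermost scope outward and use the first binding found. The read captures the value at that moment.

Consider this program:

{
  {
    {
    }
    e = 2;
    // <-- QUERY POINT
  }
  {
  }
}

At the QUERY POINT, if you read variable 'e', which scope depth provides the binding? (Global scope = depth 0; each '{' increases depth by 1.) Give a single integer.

Answer: 2

Derivation:
Step 1: enter scope (depth=1)
Step 2: enter scope (depth=2)
Step 3: enter scope (depth=3)
Step 4: exit scope (depth=2)
Step 5: declare e=2 at depth 2
Visible at query point: e=2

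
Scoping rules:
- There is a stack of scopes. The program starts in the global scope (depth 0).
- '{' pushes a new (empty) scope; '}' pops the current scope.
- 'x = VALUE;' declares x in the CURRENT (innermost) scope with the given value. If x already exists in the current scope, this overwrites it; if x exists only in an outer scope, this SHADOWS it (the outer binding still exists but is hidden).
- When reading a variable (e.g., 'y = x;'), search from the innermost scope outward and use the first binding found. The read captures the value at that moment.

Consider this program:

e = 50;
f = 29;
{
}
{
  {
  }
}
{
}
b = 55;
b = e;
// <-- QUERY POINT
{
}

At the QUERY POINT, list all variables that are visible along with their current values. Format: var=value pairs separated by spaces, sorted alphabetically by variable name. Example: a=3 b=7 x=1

Step 1: declare e=50 at depth 0
Step 2: declare f=29 at depth 0
Step 3: enter scope (depth=1)
Step 4: exit scope (depth=0)
Step 5: enter scope (depth=1)
Step 6: enter scope (depth=2)
Step 7: exit scope (depth=1)
Step 8: exit scope (depth=0)
Step 9: enter scope (depth=1)
Step 10: exit scope (depth=0)
Step 11: declare b=55 at depth 0
Step 12: declare b=(read e)=50 at depth 0
Visible at query point: b=50 e=50 f=29

Answer: b=50 e=50 f=29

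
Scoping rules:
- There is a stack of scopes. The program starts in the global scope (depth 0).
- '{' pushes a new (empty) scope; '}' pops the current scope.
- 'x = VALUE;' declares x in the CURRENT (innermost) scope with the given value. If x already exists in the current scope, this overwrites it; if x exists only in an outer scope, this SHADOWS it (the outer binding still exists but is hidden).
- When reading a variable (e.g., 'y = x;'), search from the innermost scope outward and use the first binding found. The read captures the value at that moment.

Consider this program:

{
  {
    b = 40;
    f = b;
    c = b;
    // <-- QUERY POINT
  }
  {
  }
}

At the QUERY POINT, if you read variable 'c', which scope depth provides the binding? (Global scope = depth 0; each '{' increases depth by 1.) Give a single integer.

Step 1: enter scope (depth=1)
Step 2: enter scope (depth=2)
Step 3: declare b=40 at depth 2
Step 4: declare f=(read b)=40 at depth 2
Step 5: declare c=(read b)=40 at depth 2
Visible at query point: b=40 c=40 f=40

Answer: 2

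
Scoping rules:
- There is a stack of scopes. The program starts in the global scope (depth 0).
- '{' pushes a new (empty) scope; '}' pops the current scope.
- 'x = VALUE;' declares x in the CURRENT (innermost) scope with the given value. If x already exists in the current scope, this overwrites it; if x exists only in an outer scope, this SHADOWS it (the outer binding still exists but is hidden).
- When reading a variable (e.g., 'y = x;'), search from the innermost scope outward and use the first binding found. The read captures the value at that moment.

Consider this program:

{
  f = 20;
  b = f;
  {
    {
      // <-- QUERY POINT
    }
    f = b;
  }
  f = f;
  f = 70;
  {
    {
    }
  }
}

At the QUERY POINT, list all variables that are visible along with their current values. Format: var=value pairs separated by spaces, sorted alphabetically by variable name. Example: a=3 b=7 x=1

Answer: b=20 f=20

Derivation:
Step 1: enter scope (depth=1)
Step 2: declare f=20 at depth 1
Step 3: declare b=(read f)=20 at depth 1
Step 4: enter scope (depth=2)
Step 5: enter scope (depth=3)
Visible at query point: b=20 f=20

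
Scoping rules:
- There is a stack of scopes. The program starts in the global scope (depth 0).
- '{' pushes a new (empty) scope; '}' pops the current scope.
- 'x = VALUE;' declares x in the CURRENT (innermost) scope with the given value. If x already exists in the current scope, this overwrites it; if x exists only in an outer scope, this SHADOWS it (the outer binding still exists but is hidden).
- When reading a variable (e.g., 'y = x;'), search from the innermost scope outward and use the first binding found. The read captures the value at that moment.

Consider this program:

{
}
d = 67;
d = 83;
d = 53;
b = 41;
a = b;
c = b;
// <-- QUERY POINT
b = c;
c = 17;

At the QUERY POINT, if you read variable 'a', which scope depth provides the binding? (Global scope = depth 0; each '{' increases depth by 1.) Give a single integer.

Step 1: enter scope (depth=1)
Step 2: exit scope (depth=0)
Step 3: declare d=67 at depth 0
Step 4: declare d=83 at depth 0
Step 5: declare d=53 at depth 0
Step 6: declare b=41 at depth 0
Step 7: declare a=(read b)=41 at depth 0
Step 8: declare c=(read b)=41 at depth 0
Visible at query point: a=41 b=41 c=41 d=53

Answer: 0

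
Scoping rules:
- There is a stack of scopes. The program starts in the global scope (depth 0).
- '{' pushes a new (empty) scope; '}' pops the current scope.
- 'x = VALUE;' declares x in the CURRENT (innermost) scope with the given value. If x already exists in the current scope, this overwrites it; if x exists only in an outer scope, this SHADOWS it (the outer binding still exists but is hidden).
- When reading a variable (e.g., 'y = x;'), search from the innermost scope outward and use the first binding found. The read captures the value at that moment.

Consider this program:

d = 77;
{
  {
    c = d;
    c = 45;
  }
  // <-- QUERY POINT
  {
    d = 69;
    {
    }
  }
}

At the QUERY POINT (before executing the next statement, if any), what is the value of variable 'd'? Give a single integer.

Answer: 77

Derivation:
Step 1: declare d=77 at depth 0
Step 2: enter scope (depth=1)
Step 3: enter scope (depth=2)
Step 4: declare c=(read d)=77 at depth 2
Step 5: declare c=45 at depth 2
Step 6: exit scope (depth=1)
Visible at query point: d=77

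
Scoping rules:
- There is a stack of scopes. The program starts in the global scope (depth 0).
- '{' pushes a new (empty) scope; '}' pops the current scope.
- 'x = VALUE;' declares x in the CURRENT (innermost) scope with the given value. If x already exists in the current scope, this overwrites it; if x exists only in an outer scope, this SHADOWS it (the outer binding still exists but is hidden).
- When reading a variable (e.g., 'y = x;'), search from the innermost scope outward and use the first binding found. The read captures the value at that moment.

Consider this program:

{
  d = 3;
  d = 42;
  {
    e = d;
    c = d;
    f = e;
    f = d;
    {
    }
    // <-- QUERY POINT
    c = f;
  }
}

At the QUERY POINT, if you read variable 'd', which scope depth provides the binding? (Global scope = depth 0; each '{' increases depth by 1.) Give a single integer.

Answer: 1

Derivation:
Step 1: enter scope (depth=1)
Step 2: declare d=3 at depth 1
Step 3: declare d=42 at depth 1
Step 4: enter scope (depth=2)
Step 5: declare e=(read d)=42 at depth 2
Step 6: declare c=(read d)=42 at depth 2
Step 7: declare f=(read e)=42 at depth 2
Step 8: declare f=(read d)=42 at depth 2
Step 9: enter scope (depth=3)
Step 10: exit scope (depth=2)
Visible at query point: c=42 d=42 e=42 f=42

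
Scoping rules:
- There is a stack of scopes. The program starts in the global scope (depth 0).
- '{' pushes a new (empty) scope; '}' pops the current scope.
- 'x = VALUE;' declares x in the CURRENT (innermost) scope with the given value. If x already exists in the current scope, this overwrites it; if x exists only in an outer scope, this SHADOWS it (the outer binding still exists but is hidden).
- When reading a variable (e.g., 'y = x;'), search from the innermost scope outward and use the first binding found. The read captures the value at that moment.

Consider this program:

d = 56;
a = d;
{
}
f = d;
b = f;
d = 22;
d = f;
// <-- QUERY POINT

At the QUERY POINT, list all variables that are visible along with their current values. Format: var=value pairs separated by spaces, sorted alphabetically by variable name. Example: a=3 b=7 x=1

Step 1: declare d=56 at depth 0
Step 2: declare a=(read d)=56 at depth 0
Step 3: enter scope (depth=1)
Step 4: exit scope (depth=0)
Step 5: declare f=(read d)=56 at depth 0
Step 6: declare b=(read f)=56 at depth 0
Step 7: declare d=22 at depth 0
Step 8: declare d=(read f)=56 at depth 0
Visible at query point: a=56 b=56 d=56 f=56

Answer: a=56 b=56 d=56 f=56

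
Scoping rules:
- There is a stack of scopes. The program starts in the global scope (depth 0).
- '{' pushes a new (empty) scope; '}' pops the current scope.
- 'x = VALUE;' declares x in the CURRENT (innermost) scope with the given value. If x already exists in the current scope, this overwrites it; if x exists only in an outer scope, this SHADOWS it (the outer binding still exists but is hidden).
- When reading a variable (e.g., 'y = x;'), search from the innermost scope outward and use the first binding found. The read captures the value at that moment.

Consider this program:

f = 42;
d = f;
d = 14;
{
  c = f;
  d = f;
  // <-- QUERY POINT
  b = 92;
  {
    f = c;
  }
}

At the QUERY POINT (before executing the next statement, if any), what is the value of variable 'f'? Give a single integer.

Answer: 42

Derivation:
Step 1: declare f=42 at depth 0
Step 2: declare d=(read f)=42 at depth 0
Step 3: declare d=14 at depth 0
Step 4: enter scope (depth=1)
Step 5: declare c=(read f)=42 at depth 1
Step 6: declare d=(read f)=42 at depth 1
Visible at query point: c=42 d=42 f=42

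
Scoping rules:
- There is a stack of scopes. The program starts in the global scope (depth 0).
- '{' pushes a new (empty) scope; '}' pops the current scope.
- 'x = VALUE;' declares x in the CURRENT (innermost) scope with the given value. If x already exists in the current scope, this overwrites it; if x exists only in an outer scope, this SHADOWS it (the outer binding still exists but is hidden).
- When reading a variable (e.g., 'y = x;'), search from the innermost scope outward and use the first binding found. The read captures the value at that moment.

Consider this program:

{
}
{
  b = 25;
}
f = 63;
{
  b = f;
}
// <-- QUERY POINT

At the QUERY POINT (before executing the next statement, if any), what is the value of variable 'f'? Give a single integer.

Answer: 63

Derivation:
Step 1: enter scope (depth=1)
Step 2: exit scope (depth=0)
Step 3: enter scope (depth=1)
Step 4: declare b=25 at depth 1
Step 5: exit scope (depth=0)
Step 6: declare f=63 at depth 0
Step 7: enter scope (depth=1)
Step 8: declare b=(read f)=63 at depth 1
Step 9: exit scope (depth=0)
Visible at query point: f=63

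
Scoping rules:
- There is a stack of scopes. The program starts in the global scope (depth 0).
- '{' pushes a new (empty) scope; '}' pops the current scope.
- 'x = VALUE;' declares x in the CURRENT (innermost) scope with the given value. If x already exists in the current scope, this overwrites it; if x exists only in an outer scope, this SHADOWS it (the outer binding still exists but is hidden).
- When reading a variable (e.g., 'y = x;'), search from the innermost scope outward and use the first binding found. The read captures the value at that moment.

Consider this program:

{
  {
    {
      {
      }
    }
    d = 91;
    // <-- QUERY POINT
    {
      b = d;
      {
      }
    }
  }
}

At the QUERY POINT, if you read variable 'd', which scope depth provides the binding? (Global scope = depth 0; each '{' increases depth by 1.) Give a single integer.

Answer: 2

Derivation:
Step 1: enter scope (depth=1)
Step 2: enter scope (depth=2)
Step 3: enter scope (depth=3)
Step 4: enter scope (depth=4)
Step 5: exit scope (depth=3)
Step 6: exit scope (depth=2)
Step 7: declare d=91 at depth 2
Visible at query point: d=91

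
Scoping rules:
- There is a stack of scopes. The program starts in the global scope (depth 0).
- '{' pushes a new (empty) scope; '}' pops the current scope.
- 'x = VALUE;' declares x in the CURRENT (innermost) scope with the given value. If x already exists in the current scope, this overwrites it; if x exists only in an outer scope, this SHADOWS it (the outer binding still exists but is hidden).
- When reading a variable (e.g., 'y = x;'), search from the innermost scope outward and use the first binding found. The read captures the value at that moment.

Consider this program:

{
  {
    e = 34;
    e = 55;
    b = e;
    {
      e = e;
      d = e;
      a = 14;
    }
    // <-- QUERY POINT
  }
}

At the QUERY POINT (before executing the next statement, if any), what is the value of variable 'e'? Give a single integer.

Step 1: enter scope (depth=1)
Step 2: enter scope (depth=2)
Step 3: declare e=34 at depth 2
Step 4: declare e=55 at depth 2
Step 5: declare b=(read e)=55 at depth 2
Step 6: enter scope (depth=3)
Step 7: declare e=(read e)=55 at depth 3
Step 8: declare d=(read e)=55 at depth 3
Step 9: declare a=14 at depth 3
Step 10: exit scope (depth=2)
Visible at query point: b=55 e=55

Answer: 55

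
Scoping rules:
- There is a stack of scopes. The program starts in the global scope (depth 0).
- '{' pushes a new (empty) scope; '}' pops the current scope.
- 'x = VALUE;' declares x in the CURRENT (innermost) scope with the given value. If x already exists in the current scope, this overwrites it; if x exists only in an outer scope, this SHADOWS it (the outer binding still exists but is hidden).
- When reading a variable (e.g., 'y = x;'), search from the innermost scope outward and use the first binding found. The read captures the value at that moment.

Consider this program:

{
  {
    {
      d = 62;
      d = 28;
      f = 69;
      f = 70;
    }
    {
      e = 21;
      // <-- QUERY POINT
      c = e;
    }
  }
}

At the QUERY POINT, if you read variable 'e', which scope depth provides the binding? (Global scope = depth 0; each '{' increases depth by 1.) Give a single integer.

Answer: 3

Derivation:
Step 1: enter scope (depth=1)
Step 2: enter scope (depth=2)
Step 3: enter scope (depth=3)
Step 4: declare d=62 at depth 3
Step 5: declare d=28 at depth 3
Step 6: declare f=69 at depth 3
Step 7: declare f=70 at depth 3
Step 8: exit scope (depth=2)
Step 9: enter scope (depth=3)
Step 10: declare e=21 at depth 3
Visible at query point: e=21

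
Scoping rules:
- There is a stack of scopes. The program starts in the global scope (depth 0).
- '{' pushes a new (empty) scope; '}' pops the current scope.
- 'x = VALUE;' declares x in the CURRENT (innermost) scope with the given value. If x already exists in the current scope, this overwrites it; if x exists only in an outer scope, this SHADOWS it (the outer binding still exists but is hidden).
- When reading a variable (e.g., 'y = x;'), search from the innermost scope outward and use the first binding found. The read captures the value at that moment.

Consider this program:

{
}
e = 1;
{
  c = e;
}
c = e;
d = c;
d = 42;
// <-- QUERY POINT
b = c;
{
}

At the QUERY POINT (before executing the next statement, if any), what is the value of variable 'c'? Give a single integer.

Answer: 1

Derivation:
Step 1: enter scope (depth=1)
Step 2: exit scope (depth=0)
Step 3: declare e=1 at depth 0
Step 4: enter scope (depth=1)
Step 5: declare c=(read e)=1 at depth 1
Step 6: exit scope (depth=0)
Step 7: declare c=(read e)=1 at depth 0
Step 8: declare d=(read c)=1 at depth 0
Step 9: declare d=42 at depth 0
Visible at query point: c=1 d=42 e=1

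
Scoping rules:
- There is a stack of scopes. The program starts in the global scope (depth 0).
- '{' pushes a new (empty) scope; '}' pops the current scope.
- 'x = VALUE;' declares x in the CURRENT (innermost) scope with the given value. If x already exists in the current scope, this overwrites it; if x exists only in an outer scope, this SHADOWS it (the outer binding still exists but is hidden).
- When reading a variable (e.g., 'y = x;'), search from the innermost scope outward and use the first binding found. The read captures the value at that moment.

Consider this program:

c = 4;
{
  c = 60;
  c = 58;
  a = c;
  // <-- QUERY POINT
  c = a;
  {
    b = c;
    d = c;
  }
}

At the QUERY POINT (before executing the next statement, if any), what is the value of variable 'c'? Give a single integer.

Answer: 58

Derivation:
Step 1: declare c=4 at depth 0
Step 2: enter scope (depth=1)
Step 3: declare c=60 at depth 1
Step 4: declare c=58 at depth 1
Step 5: declare a=(read c)=58 at depth 1
Visible at query point: a=58 c=58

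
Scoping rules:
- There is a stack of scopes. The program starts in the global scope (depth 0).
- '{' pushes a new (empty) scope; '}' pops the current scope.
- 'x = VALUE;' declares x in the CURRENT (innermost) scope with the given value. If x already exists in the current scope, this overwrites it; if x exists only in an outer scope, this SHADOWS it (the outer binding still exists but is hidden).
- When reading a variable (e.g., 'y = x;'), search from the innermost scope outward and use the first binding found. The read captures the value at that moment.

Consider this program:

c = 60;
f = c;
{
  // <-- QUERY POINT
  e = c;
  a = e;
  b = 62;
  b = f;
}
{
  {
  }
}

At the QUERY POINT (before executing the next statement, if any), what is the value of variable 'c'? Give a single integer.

Step 1: declare c=60 at depth 0
Step 2: declare f=(read c)=60 at depth 0
Step 3: enter scope (depth=1)
Visible at query point: c=60 f=60

Answer: 60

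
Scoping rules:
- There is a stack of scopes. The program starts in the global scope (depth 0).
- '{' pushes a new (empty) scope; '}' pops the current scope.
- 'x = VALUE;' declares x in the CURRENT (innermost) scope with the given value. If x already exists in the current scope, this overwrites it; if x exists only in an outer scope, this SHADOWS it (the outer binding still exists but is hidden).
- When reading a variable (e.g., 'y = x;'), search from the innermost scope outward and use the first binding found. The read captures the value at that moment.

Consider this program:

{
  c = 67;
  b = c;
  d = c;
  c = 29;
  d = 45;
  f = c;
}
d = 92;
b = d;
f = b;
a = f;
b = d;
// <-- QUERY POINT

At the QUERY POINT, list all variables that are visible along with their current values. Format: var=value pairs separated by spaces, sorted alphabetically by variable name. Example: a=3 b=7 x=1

Step 1: enter scope (depth=1)
Step 2: declare c=67 at depth 1
Step 3: declare b=(read c)=67 at depth 1
Step 4: declare d=(read c)=67 at depth 1
Step 5: declare c=29 at depth 1
Step 6: declare d=45 at depth 1
Step 7: declare f=(read c)=29 at depth 1
Step 8: exit scope (depth=0)
Step 9: declare d=92 at depth 0
Step 10: declare b=(read d)=92 at depth 0
Step 11: declare f=(read b)=92 at depth 0
Step 12: declare a=(read f)=92 at depth 0
Step 13: declare b=(read d)=92 at depth 0
Visible at query point: a=92 b=92 d=92 f=92

Answer: a=92 b=92 d=92 f=92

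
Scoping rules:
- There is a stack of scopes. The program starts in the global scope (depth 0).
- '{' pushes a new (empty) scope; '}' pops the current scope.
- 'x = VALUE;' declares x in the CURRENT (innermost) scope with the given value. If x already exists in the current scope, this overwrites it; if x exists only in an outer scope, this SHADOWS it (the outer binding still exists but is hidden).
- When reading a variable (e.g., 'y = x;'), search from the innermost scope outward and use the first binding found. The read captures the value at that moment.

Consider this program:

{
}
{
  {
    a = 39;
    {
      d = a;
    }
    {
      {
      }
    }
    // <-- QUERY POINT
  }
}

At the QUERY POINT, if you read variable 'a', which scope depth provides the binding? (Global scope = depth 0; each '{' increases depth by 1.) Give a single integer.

Step 1: enter scope (depth=1)
Step 2: exit scope (depth=0)
Step 3: enter scope (depth=1)
Step 4: enter scope (depth=2)
Step 5: declare a=39 at depth 2
Step 6: enter scope (depth=3)
Step 7: declare d=(read a)=39 at depth 3
Step 8: exit scope (depth=2)
Step 9: enter scope (depth=3)
Step 10: enter scope (depth=4)
Step 11: exit scope (depth=3)
Step 12: exit scope (depth=2)
Visible at query point: a=39

Answer: 2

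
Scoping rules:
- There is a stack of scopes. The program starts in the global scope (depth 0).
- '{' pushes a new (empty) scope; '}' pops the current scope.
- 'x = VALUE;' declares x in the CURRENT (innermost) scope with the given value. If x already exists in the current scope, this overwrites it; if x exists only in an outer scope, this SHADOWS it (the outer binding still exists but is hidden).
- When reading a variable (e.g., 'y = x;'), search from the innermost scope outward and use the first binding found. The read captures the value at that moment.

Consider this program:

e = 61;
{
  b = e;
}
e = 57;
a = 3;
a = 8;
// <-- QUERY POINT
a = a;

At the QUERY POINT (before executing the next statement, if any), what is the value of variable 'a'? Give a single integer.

Step 1: declare e=61 at depth 0
Step 2: enter scope (depth=1)
Step 3: declare b=(read e)=61 at depth 1
Step 4: exit scope (depth=0)
Step 5: declare e=57 at depth 0
Step 6: declare a=3 at depth 0
Step 7: declare a=8 at depth 0
Visible at query point: a=8 e=57

Answer: 8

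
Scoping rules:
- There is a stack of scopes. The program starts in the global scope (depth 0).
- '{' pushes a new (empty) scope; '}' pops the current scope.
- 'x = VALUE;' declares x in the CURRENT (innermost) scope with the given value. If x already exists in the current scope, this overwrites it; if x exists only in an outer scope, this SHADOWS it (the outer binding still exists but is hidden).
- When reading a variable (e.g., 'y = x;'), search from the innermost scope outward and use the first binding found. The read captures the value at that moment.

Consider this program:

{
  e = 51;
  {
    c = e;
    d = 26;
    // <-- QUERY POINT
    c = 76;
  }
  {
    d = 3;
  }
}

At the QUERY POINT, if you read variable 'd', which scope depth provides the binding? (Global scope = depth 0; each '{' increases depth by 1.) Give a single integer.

Answer: 2

Derivation:
Step 1: enter scope (depth=1)
Step 2: declare e=51 at depth 1
Step 3: enter scope (depth=2)
Step 4: declare c=(read e)=51 at depth 2
Step 5: declare d=26 at depth 2
Visible at query point: c=51 d=26 e=51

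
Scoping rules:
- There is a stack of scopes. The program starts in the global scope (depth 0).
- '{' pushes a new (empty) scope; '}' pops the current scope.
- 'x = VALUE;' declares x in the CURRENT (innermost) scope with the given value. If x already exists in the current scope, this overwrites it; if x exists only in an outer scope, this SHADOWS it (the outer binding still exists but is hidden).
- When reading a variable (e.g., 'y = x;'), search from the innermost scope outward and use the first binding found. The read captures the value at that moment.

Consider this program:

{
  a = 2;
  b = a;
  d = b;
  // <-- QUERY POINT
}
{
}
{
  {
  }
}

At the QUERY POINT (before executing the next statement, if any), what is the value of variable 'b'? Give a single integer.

Answer: 2

Derivation:
Step 1: enter scope (depth=1)
Step 2: declare a=2 at depth 1
Step 3: declare b=(read a)=2 at depth 1
Step 4: declare d=(read b)=2 at depth 1
Visible at query point: a=2 b=2 d=2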